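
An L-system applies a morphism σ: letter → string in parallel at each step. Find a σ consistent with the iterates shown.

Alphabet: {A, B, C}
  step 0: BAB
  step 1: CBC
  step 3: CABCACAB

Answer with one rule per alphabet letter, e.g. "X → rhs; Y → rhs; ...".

  step 0 ⇒ step 1: BAB ⇒ C·B·C
    A ↦ B
    B ↦ C
    C ↦ CA  (constrained at step 1)

A->B, B->C, C->CA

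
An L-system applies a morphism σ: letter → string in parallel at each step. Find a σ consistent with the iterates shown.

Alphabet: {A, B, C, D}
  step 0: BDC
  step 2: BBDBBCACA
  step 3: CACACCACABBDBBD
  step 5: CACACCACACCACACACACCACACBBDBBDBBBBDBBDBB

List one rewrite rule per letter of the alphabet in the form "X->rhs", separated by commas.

A->D, B->CA, C->BB, D->C

  step 2 ⇒ step 3: BBDBBCACA ⇒ CA·CA·C·CA·CA·BB·D·BB·D
    A ↦ D
    B ↦ CA
    C ↦ BB
    D ↦ C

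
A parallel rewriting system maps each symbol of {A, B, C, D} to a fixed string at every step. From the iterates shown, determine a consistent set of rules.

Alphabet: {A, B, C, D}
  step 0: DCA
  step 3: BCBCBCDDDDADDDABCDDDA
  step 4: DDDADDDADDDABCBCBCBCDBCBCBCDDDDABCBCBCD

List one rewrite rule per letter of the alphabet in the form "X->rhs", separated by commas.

  step 3 ⇒ step 4: BCBCBCDDDDADDDABCDDDA ⇒ D·DDA·D·DDA·D·DDA·BC·BC·BC·BC·D·BC·BC·BC·D·D·DDA·BC·BC·BC·D
    A ↦ D
    B ↦ D
    C ↦ DDA
    D ↦ BC

A->D, B->D, C->DDA, D->BC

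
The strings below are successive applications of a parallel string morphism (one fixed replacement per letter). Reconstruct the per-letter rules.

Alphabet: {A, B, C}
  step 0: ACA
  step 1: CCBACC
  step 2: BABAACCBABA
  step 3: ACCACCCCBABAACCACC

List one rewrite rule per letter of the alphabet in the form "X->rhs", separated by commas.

A->CC, B->A, C->BA

  step 2 ⇒ step 3: BABAACCBABA ⇒ A·CC·A·CC·CC·BA·BA·A·CC·A·CC
    A ↦ CC
    B ↦ A
    C ↦ BA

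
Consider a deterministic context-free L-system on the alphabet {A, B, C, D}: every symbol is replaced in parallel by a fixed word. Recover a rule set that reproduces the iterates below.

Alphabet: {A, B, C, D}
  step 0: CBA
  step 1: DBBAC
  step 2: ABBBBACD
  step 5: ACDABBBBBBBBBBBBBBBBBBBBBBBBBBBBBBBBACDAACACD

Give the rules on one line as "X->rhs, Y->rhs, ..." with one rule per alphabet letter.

A->AC, B->BB, C->D, D->A

  step 1 ⇒ step 2: DBBAC ⇒ A·BB·BB·AC·D
    A ↦ AC
    B ↦ BB
    C ↦ D
    D ↦ A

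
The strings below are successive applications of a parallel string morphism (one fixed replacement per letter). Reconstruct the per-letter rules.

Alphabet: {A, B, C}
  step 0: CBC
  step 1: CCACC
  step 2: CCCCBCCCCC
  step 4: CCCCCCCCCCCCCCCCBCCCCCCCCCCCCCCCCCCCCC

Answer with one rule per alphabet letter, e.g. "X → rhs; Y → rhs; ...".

  step 1 ⇒ step 2: CCACC ⇒ CC·CC·BC·CC·CC
    A ↦ BC
    C ↦ CC
  step 0 ⇒ step 1: CBC ⇒ CC·A·CC
    B ↦ A

A->BC, B->A, C->CC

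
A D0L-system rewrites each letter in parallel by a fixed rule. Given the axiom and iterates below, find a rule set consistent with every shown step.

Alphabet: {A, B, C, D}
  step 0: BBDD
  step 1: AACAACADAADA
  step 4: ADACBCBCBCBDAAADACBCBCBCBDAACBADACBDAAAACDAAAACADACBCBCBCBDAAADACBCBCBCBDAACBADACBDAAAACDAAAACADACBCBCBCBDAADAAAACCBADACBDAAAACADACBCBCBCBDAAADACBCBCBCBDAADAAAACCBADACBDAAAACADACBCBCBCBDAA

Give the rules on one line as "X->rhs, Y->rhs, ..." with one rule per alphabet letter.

  step 0 ⇒ step 1: BBDD ⇒ AAC·AAC·ADA·ADA
    B ↦ AAC
    D ↦ ADA
    A ↦ CB  (constrained at step 1)
    C ↦ DAA  (constrained at step 1)

A->CB, B->AAC, C->DAA, D->ADA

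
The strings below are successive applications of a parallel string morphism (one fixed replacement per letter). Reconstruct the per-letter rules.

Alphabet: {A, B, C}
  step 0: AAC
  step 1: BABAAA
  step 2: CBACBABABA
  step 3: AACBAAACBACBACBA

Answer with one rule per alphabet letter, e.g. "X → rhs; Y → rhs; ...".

  step 2 ⇒ step 3: CBACBABABA ⇒ AA·C·BA·AA·C·BA·C·BA·C·BA
    A ↦ BA
    B ↦ C
    C ↦ AA

A->BA, B->C, C->AA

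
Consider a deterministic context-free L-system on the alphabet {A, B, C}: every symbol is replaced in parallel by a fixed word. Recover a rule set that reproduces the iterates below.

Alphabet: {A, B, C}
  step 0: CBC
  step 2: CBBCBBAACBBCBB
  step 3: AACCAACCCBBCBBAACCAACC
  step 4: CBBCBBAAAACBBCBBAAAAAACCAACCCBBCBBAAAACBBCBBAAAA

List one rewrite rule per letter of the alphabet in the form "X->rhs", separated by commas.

  step 3 ⇒ step 4: AACCAACCCBBCBBAACCAACC ⇒ CBB·CBB·AA·AA·CBB·CBB·AA·AA·AA·C·C·AA·C·C·CBB·CBB·AA·AA·CBB·CBB·AA·AA
    A ↦ CBB
    B ↦ C
    C ↦ AA

A->CBB, B->C, C->AA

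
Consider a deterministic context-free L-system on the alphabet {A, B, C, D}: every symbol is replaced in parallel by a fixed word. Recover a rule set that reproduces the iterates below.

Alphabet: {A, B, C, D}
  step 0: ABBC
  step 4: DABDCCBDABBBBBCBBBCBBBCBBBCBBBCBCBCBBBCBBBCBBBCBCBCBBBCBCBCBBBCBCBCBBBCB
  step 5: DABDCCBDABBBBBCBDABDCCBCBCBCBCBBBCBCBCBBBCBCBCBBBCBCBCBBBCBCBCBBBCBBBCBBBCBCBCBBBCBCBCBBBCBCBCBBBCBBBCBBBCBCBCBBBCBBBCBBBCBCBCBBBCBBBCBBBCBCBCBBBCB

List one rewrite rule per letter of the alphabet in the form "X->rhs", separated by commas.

  step 4 ⇒ step 5: DABDCCBDABBBBBCBBBCBBBCBBBCBBBCBCBCBBBCBBBCBBBCBCBCBBBCBCBCBBBCBCBCBBBCB ⇒ DAB·DC·CB·DAB·BB·BB·CB·DAB·DC·CB·CB·CB·CB·CB·BB·CB·CB·CB·BB·CB·CB·CB·BB·CB·CB·CB·BB·CB·CB·CB·BB·CB·BB·CB·BB·CB·CB·CB·BB·CB·CB·CB·BB·CB·CB·CB·BB·CB·BB·CB·BB·CB·CB·CB·BB·CB·BB·CB·BB·CB·CB·CB·BB·CB·BB·CB·BB·CB·CB·CB·BB·CB
    A ↦ DC
    B ↦ CB
    C ↦ BB
    D ↦ DAB

A->DC, B->CB, C->BB, D->DAB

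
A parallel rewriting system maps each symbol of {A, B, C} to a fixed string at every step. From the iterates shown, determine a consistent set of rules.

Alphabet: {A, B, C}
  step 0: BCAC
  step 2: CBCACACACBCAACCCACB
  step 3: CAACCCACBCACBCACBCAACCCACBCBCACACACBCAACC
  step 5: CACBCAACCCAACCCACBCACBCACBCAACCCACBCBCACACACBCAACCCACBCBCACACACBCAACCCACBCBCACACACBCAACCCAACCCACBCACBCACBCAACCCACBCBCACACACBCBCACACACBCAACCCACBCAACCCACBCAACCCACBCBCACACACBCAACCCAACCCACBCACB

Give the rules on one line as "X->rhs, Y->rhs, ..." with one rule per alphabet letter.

  step 2 ⇒ step 3: CBCACACACBCAACCCACB ⇒ CA·ACC·CA·CB·CA·CB·CA·CB·CA·ACC·CA·CB·CB·CA·CA·CA·CB·CA·ACC
    A ↦ CB
    B ↦ ACC
    C ↦ CA

A->CB, B->ACC, C->CA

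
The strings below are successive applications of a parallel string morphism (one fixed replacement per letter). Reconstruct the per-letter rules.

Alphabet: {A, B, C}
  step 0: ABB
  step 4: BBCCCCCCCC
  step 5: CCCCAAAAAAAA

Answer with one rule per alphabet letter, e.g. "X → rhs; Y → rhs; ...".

  step 4 ⇒ step 5: BBCCCCCCCC ⇒ CC·CC·A·A·A·A·A·A·A·A
    B ↦ CC
    C ↦ A
    A ↦ B  (constrained at step 0)

A->B, B->CC, C->A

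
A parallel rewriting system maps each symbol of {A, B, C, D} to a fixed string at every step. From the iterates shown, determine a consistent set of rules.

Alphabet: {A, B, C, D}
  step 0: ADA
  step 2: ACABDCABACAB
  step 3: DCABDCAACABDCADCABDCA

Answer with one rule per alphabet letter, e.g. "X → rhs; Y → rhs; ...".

A->DC, B->A, C->AB, D->AC

  step 2 ⇒ step 3: ACABDCABACAB ⇒ DC·AB·DC·A·AC·AB·DC·A·DC·AB·DC·A
    A ↦ DC
    B ↦ A
    C ↦ AB
    D ↦ AC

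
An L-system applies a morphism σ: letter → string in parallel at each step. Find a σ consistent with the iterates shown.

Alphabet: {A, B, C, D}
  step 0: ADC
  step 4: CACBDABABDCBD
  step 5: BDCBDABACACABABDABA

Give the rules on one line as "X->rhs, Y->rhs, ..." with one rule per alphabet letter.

A->C, B->A, C->BD, D->BA

  step 4 ⇒ step 5: CACBDABABDCBD ⇒ BD·C·BD·A·BA·C·A·C·A·BA·BD·A·BA
    A ↦ C
    B ↦ A
    C ↦ BD
    D ↦ BA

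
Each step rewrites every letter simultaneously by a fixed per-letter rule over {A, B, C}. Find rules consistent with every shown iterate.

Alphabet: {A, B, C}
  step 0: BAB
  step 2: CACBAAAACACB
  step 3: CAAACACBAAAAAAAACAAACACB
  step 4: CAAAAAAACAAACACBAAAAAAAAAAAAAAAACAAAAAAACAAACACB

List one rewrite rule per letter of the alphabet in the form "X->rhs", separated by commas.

A->AA, B->CB, C->CA

  step 3 ⇒ step 4: CAAACACBAAAAAAAACAAACACB ⇒ CA·AA·AA·AA·CA·AA·CA·CB·AA·AA·AA·AA·AA·AA·AA·AA·CA·AA·AA·AA·CA·AA·CA·CB
    A ↦ AA
    B ↦ CB
    C ↦ CA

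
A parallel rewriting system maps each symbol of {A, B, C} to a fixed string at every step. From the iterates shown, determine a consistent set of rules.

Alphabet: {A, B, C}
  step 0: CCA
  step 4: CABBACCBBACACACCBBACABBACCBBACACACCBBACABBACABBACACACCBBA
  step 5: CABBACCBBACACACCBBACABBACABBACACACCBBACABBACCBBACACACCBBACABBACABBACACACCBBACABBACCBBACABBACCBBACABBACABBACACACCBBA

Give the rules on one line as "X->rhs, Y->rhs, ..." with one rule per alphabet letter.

  step 4 ⇒ step 5: CABBACCBBACACACCBBACABBACCBBACACACCBBACABBACABBACACACCBBA ⇒ CA·BBA·C·C·BBA·CA·CA·C·C·BBA·CA·BBA·CA·BBA·CA·CA·C·C·BBA·CA·BBA·C·C·BBA·CA·CA·C·C·BBA·CA·BBA·CA·BBA·CA·CA·C·C·BBA·CA·BBA·C·C·BBA·CA·BBA·C·C·BBA·CA·BBA·CA·BBA·CA·CA·C·C·BBA
    A ↦ BBA
    B ↦ C
    C ↦ CA

A->BBA, B->C, C->CA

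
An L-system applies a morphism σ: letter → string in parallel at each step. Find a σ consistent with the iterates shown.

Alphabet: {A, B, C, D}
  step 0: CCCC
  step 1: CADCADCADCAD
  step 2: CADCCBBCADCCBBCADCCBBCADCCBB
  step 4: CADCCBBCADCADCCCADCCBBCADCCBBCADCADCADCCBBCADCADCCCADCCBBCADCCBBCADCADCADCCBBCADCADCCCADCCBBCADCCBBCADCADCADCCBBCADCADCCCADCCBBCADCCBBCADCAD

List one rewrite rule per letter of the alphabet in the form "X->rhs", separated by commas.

  step 1 ⇒ step 2: CADCADCADCAD ⇒ CAD·CCB·B·CAD·CCB·B·CAD·CCB·B·CAD·CCB·B
    A ↦ CCB
    C ↦ CAD
    D ↦ B
    B ↦ C  (constrained at step 2)

A->CCB, B->C, C->CAD, D->B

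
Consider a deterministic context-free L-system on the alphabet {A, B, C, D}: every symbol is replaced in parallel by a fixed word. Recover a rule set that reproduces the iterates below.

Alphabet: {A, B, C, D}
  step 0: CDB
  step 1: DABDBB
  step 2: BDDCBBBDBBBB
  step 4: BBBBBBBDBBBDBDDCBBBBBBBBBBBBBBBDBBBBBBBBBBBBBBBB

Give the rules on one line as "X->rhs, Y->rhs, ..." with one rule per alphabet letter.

  step 1 ⇒ step 2: DABDBB ⇒ BD·DC·BB·BD·BB·BB
    A ↦ DC
    B ↦ BB
    D ↦ BD
  step 0 ⇒ step 1: CDB ⇒ DA·BD·BB
    C ↦ DA

A->DC, B->BB, C->DA, D->BD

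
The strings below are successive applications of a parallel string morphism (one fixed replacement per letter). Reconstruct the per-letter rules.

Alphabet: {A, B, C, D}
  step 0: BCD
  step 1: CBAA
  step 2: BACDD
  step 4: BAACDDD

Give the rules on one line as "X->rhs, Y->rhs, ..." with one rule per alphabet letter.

A->D, B->C, C->BA, D->A

  step 1 ⇒ step 2: CBAA ⇒ BA·C·D·D
    A ↦ D
    B ↦ C
    C ↦ BA
  step 0 ⇒ step 1: BCD ⇒ C·BA·A
    D ↦ A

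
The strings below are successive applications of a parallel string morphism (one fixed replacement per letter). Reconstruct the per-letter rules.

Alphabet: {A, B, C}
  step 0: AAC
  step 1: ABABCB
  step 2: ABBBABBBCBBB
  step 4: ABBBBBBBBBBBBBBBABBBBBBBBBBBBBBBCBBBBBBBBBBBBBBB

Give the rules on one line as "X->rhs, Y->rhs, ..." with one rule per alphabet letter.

  step 1 ⇒ step 2: ABABCB ⇒ AB·BB·AB·BB·CB·BB
    A ↦ AB
    B ↦ BB
    C ↦ CB

A->AB, B->BB, C->CB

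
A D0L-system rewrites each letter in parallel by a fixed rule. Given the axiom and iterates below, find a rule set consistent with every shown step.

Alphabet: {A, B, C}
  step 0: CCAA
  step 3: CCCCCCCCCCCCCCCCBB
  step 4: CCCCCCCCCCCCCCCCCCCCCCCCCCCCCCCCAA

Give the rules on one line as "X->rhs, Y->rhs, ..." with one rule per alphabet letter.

A->B, B->A, C->CC

  step 3 ⇒ step 4: CCCCCCCCCCCCCCCCBB ⇒ CC·CC·CC·CC·CC·CC·CC·CC·CC·CC·CC·CC·CC·CC·CC·CC·A·A
    B ↦ A
    C ↦ CC
    A ↦ B  (constrained at step 0)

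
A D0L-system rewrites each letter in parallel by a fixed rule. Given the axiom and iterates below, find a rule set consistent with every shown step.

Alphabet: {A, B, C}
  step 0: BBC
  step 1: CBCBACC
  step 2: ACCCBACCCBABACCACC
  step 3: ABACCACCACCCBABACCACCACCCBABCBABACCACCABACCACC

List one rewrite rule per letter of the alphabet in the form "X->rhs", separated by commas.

  step 2 ⇒ step 3: ACCCBACCCBABACCACC ⇒ AB·ACC·ACC·ACC·CB·AB·ACC·ACC·ACC·CB·AB·CB·AB·ACC·ACC·AB·ACC·ACC
    A ↦ AB
    B ↦ CB
    C ↦ ACC

A->AB, B->CB, C->ACC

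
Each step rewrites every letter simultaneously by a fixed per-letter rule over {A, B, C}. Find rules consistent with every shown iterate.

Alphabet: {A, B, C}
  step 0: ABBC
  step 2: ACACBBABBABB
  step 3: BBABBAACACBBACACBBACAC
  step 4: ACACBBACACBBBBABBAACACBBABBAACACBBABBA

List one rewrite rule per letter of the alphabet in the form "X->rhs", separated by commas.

  step 3 ⇒ step 4: BBABBAACACBBACACBBACAC ⇒ AC·AC·BB·AC·AC·BB·BB·A·BB·A·AC·AC·BB·A·BB·A·AC·AC·BB·A·BB·A
    A ↦ BB
    B ↦ AC
    C ↦ A

A->BB, B->AC, C->A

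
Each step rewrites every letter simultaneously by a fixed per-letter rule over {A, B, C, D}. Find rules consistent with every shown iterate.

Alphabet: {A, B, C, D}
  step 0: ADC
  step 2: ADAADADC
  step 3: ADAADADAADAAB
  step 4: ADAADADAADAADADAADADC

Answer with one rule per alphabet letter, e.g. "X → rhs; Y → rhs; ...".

A->AD, B->C, C->AB, D->A

  step 3 ⇒ step 4: ADAADADAADAAB ⇒ AD·A·AD·AD·A·AD·A·AD·AD·A·AD·AD·C
    A ↦ AD
    B ↦ C
    D ↦ A
  step 2 ⇒ step 3: ADAADADC ⇒ AD·A·AD·AD·A·AD·A·AB
    C ↦ AB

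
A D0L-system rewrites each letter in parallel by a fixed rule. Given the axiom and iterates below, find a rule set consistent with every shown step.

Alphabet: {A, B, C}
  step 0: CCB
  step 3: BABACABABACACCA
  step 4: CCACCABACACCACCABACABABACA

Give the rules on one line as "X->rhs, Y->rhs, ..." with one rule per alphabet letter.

A->CA, B->C, C->BA

  step 3 ⇒ step 4: BABACABABACACCA ⇒ C·CA·C·CA·BA·CA·C·CA·C·CA·BA·CA·BA·BA·CA
    A ↦ CA
    B ↦ C
    C ↦ BA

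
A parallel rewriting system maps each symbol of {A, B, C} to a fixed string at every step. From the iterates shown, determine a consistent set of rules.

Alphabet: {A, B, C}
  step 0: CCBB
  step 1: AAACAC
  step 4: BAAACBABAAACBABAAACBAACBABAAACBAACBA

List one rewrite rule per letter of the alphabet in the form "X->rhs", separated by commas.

A->BA, B->AC, C->A

  step 0 ⇒ step 1: CCBB ⇒ A·A·AC·AC
    B ↦ AC
    C ↦ A
    A ↦ BA  (constrained at step 1)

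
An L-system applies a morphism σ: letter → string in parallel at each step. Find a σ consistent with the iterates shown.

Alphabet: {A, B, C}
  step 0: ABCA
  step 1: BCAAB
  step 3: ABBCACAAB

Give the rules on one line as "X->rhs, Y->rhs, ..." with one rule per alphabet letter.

A->B, B->CA, C->A

  step 0 ⇒ step 1: ABCA ⇒ B·CA·A·B
    A ↦ B
    B ↦ CA
    C ↦ A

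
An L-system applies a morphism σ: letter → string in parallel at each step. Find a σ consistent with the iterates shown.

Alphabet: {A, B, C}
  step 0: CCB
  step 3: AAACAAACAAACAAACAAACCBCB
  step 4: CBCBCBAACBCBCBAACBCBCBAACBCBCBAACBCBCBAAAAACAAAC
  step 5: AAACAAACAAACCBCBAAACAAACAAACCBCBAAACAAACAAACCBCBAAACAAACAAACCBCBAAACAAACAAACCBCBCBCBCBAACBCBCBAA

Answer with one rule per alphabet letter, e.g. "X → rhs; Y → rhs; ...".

  step 4 ⇒ step 5: CBCBCBAACBCBCBAACBCBCBAACBCBCBAACBCBCBAAAAACAAAC ⇒ AA·AC·AA·AC·AA·AC·CB·CB·AA·AC·AA·AC·AA·AC·CB·CB·AA·AC·AA·AC·AA·AC·CB·CB·AA·AC·AA·AC·AA·AC·CB·CB·AA·AC·AA·AC·AA·AC·CB·CB·CB·CB·CB·AA·CB·CB·CB·AA
    A ↦ CB
    B ↦ AC
    C ↦ AA

A->CB, B->AC, C->AA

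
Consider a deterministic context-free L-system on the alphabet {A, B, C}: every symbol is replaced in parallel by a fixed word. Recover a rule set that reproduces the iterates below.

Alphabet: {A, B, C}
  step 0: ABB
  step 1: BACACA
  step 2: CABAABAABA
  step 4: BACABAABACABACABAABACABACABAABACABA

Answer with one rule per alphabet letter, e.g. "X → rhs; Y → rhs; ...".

  step 1 ⇒ step 2: BACACA ⇒ CA·BA·A·BA·A·BA
    A ↦ BA
    B ↦ CA
    C ↦ A

A->BA, B->CA, C->A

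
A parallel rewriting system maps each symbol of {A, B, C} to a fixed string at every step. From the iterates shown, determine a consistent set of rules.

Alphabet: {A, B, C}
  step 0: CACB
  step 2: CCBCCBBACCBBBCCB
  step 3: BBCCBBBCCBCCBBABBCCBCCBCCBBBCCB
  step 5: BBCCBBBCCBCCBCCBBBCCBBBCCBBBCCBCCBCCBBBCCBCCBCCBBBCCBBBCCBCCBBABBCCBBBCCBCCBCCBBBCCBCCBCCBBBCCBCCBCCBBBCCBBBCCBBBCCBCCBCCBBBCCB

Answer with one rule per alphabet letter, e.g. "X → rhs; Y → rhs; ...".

  step 2 ⇒ step 3: CCBCCBBACCBBBCCB ⇒ B·B·CCB·B·B·CCB·CCB·BA·B·B·CCB·CCB·CCB·B·B·CCB
    A ↦ BA
    B ↦ CCB
    C ↦ B

A->BA, B->CCB, C->B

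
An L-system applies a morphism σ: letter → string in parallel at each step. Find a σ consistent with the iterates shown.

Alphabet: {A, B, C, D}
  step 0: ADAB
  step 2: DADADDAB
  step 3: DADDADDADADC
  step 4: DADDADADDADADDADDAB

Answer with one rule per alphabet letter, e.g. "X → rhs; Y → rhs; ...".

  step 3 ⇒ step 4: DADDADDADADC ⇒ DA·D·DA·DA·D·DA·DA·D·DA·D·DA·B
    A ↦ D
    C ↦ B
    D ↦ DA
  step 2 ⇒ step 3: DADADDAB ⇒ DA·D·DA·D·DA·DA·D·C
    B ↦ C

A->D, B->C, C->B, D->DA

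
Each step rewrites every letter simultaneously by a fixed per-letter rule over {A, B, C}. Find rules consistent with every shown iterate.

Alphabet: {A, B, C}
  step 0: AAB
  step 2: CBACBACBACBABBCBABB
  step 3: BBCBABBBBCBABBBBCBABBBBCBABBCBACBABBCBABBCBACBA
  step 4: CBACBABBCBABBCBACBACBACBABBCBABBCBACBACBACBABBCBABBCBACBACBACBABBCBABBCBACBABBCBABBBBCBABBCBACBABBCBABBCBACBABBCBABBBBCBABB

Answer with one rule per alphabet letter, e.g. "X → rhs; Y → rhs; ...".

A->BB, B->CBA, C->BB

  step 3 ⇒ step 4: BBCBABBBBCBABBBBCBABBBBCBABBCBACBABBCBABBCBACBA ⇒ CBA·CBA·BB·CBA·BB·CBA·CBA·CBA·CBA·BB·CBA·BB·CBA·CBA·CBA·CBA·BB·CBA·BB·CBA·CBA·CBA·CBA·BB·CBA·BB·CBA·CBA·BB·CBA·BB·BB·CBA·BB·CBA·CBA·BB·CBA·BB·CBA·CBA·BB·CBA·BB·BB·CBA·BB
    A ↦ BB
    B ↦ CBA
    C ↦ BB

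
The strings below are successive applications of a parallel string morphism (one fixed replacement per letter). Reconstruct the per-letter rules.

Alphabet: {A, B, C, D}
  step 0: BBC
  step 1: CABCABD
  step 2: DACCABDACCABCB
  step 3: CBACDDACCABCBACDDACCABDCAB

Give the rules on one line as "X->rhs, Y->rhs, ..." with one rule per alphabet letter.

A->AC, B->CAB, C->D, D->CB

  step 2 ⇒ step 3: DACCABDACCABCB ⇒ CB·AC·D·D·AC·CAB·CB·AC·D·D·AC·CAB·D·CAB
    A ↦ AC
    B ↦ CAB
    C ↦ D
    D ↦ CB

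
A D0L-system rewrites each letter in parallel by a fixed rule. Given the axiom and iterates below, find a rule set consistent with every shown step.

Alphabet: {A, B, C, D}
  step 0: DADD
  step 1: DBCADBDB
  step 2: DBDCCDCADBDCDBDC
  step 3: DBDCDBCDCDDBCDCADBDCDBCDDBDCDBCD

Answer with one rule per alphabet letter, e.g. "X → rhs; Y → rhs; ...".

A->CA, B->DC, C->CD, D->DB

  step 2 ⇒ step 3: DBDCCDCADBDCDBDC ⇒ DB·DC·DB·CD·CD·DB·CD·CA·DB·DC·DB·CD·DB·DC·DB·CD
    A ↦ CA
    B ↦ DC
    C ↦ CD
    D ↦ DB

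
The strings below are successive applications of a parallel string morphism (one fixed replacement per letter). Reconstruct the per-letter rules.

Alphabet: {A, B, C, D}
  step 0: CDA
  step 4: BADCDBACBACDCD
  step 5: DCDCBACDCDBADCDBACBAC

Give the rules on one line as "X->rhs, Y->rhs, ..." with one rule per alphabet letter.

  step 4 ⇒ step 5: BADCDBACBACDCD ⇒ DC·D·C·BA·C·DC·D·BA·DC·D·BA·C·BA·C
    A ↦ D
    B ↦ DC
    C ↦ BA
    D ↦ C

A->D, B->DC, C->BA, D->C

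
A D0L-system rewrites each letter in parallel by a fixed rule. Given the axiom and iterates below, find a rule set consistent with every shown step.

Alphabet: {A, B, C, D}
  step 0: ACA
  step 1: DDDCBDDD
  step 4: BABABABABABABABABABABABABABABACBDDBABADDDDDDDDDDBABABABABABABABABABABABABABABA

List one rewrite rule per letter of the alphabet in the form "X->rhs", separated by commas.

  step 0 ⇒ step 1: ACA ⇒ DDD·CB·DDD
    A ↦ DDD
    C ↦ CB
    B ↦ DD  (constrained at step 1)
    D ↦ BA  (constrained at step 1)

A->DDD, B->DD, C->CB, D->BA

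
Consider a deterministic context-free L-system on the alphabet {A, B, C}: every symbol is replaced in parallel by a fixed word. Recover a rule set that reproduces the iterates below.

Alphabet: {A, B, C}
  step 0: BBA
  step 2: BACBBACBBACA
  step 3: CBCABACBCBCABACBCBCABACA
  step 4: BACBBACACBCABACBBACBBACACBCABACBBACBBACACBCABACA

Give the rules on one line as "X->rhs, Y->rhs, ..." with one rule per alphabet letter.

A->CA, B->CB, C->BA

  step 3 ⇒ step 4: CBCABACBCBCABACBCBCABACA ⇒ BA·CB·BA·CA·CB·CA·BA·CB·BA·CB·BA·CA·CB·CA·BA·CB·BA·CB·BA·CA·CB·CA·BA·CA
    A ↦ CA
    B ↦ CB
    C ↦ BA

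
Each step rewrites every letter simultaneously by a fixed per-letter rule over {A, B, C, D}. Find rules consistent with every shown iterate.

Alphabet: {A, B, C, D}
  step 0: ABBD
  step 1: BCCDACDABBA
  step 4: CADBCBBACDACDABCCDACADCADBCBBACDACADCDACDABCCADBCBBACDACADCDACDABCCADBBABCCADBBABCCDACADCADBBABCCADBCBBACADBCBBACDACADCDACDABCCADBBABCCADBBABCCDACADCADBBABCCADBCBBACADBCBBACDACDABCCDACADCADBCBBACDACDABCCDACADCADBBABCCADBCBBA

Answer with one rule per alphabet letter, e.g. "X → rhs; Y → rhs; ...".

  step 0 ⇒ step 1: ABBD ⇒ BC·CDA·CDA·BBA
    A ↦ BC
    B ↦ CDA
    D ↦ BBA
    C ↦ CAD  (constrained at step 1)

A->BC, B->CDA, C->CAD, D->BBA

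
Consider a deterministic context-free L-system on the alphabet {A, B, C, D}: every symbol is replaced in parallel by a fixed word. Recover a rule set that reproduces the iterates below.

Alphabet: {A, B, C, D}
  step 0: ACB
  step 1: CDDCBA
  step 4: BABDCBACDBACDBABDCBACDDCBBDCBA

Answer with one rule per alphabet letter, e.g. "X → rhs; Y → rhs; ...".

A->CD, B->BA, C->DC, D->B

  step 0 ⇒ step 1: ACB ⇒ CD·DC·BA
    A ↦ CD
    B ↦ BA
    C ↦ DC
    D ↦ B  (constrained at step 1)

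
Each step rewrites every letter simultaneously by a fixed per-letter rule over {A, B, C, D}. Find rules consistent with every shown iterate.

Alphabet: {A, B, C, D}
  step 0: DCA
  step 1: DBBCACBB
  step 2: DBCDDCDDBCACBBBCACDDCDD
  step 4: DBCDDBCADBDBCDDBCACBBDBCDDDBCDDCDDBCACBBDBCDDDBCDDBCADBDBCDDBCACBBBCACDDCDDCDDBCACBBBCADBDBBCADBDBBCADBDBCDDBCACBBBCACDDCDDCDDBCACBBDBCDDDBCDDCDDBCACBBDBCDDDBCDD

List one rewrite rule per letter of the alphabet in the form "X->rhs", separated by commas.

A->CBB, B->CDD, C->BCA, D->DB

  step 1 ⇒ step 2: DBBCACBB ⇒ DB·CDD·CDD·BCA·CBB·BCA·CDD·CDD
    A ↦ CBB
    B ↦ CDD
    C ↦ BCA
    D ↦ DB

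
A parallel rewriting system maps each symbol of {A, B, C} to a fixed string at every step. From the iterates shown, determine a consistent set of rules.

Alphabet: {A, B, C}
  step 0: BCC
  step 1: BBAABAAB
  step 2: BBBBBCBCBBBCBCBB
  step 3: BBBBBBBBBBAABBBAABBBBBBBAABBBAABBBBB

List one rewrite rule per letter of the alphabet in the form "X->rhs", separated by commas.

A->BC, B->BB, C->AAB

  step 2 ⇒ step 3: BBBBBCBCBBBCBCBB ⇒ BB·BB·BB·BB·BB·AAB·BB·AAB·BB·BB·BB·AAB·BB·AAB·BB·BB
    B ↦ BB
    C ↦ AAB
  step 1 ⇒ step 2: BBAABAAB ⇒ BB·BB·BC·BC·BB·BC·BC·BB
    A ↦ BC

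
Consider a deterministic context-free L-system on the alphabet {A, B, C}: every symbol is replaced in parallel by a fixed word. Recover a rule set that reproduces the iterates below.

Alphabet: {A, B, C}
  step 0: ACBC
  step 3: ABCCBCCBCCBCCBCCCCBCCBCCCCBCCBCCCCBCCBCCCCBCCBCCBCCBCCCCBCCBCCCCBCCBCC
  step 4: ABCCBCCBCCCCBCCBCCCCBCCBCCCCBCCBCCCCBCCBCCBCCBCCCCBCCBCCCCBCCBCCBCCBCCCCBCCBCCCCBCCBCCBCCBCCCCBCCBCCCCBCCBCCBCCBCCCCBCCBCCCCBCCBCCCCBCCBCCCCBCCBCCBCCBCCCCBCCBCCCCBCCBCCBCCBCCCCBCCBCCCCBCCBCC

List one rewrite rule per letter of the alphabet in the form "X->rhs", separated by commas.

A->AB, B->CC, C->BCC

  step 3 ⇒ step 4: ABCCBCCBCCBCCBCCCCBCCBCCCCBCCBCCCCBCCBCCCCBCCBCCBCCBCCCCBCCBCCCCBCCBCC ⇒ AB·CC·BCC·BCC·CC·BCC·BCC·CC·BCC·BCC·CC·BCC·BCC·CC·BCC·BCC·BCC·BCC·CC·BCC·BCC·CC·BCC·BCC·BCC·BCC·CC·BCC·BCC·CC·BCC·BCC·BCC·BCC·CC·BCC·BCC·CC·BCC·BCC·BCC·BCC·CC·BCC·BCC·CC·BCC·BCC·CC·BCC·BCC·CC·BCC·BCC·BCC·BCC·CC·BCC·BCC·CC·BCC·BCC·BCC·BCC·CC·BCC·BCC·CC·BCC·BCC
    A ↦ AB
    B ↦ CC
    C ↦ BCC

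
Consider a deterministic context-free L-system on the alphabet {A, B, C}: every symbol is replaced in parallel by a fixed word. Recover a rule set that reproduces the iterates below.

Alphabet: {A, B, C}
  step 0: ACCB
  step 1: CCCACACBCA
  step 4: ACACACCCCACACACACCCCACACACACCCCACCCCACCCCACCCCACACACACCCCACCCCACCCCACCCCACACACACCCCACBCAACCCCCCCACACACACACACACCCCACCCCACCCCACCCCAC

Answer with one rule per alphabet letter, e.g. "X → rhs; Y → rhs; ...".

A->CCC, B->BCA, C->AC

  step 0 ⇒ step 1: ACCB ⇒ CCC·AC·AC·BCA
    A ↦ CCC
    B ↦ BCA
    C ↦ AC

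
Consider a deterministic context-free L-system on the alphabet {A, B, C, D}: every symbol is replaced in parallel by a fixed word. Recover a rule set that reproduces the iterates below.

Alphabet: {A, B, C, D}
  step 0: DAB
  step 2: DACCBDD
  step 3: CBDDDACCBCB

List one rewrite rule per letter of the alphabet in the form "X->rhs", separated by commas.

  step 2 ⇒ step 3: DACCBDD ⇒ CB·D·D·D·AC·CB·CB
    A ↦ D
    B ↦ AC
    C ↦ D
    D ↦ CB

A->D, B->AC, C->D, D->CB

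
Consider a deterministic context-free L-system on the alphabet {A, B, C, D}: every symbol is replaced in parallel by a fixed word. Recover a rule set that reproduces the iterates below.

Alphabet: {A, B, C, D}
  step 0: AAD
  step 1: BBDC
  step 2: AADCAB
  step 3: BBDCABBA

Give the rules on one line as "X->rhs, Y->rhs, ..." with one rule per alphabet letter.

A->B, B->A, C->AB, D->DC

  step 2 ⇒ step 3: AADCAB ⇒ B·B·DC·AB·B·A
    A ↦ B
    B ↦ A
    C ↦ AB
    D ↦ DC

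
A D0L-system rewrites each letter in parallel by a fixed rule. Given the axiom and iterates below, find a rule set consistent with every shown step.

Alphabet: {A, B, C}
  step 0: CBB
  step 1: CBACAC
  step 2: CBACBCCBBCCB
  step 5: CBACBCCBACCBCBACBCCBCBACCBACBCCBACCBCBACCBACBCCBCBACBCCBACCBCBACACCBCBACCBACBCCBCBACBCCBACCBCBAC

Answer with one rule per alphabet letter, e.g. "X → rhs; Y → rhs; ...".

  step 1 ⇒ step 2: CBACAC ⇒ CB·AC·BC·CB·BC·CB
    A ↦ BC
    B ↦ AC
    C ↦ CB

A->BC, B->AC, C->CB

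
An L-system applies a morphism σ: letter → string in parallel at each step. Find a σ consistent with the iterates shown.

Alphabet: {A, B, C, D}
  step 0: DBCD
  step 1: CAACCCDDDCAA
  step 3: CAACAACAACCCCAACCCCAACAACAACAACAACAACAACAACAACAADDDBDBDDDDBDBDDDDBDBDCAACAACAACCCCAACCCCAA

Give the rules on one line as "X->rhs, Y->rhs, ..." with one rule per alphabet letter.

A->BD, B->CCC, C->DDD, D->CAA

  step 0 ⇒ step 1: DBCD ⇒ CAA·CCC·DDD·CAA
    B ↦ CCC
    C ↦ DDD
    D ↦ CAA
    A ↦ BD  (constrained at step 1)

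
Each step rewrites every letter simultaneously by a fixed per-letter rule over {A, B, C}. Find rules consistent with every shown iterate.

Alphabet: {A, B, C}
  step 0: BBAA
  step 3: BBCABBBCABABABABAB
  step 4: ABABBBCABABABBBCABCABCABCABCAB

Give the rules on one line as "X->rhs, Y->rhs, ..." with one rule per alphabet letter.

A->C, B->AB, C->BB

  step 3 ⇒ step 4: BBCABBBCABABABABAB ⇒ AB·AB·BB·C·AB·AB·AB·BB·C·AB·C·AB·C·AB·C·AB·C·AB
    A ↦ C
    B ↦ AB
    C ↦ BB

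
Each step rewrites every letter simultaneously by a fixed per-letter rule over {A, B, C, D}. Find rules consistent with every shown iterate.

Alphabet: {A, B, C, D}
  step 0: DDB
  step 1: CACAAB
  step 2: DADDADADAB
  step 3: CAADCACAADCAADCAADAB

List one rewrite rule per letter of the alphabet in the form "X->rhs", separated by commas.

  step 2 ⇒ step 3: DADDADADAB ⇒ CA·AD·CA·CA·AD·CA·AD·CA·AD·AB
    A ↦ AD
    B ↦ AB
    D ↦ CA
  step 1 ⇒ step 2: CACAAB ⇒ D·AD·D·AD·AD·AB
    C ↦ D

A->AD, B->AB, C->D, D->CA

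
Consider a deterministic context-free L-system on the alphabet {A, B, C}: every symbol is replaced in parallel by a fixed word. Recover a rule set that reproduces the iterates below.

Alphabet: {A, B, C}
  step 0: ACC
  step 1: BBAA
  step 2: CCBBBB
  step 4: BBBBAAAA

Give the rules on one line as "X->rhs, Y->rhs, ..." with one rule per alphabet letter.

A->BB, B->C, C->A

  step 1 ⇒ step 2: BBAA ⇒ C·C·BB·BB
    A ↦ BB
    B ↦ C
  step 0 ⇒ step 1: ACC ⇒ BB·A·A
    C ↦ A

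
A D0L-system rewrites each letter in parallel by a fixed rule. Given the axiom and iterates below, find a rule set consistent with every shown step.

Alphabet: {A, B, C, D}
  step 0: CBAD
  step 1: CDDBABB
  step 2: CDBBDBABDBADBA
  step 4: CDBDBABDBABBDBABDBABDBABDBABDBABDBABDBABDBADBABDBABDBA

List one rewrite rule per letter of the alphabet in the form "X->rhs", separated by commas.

A->B, B->DBA, C->CD, D->B

  step 1 ⇒ step 2: CDDBABB ⇒ CD·B·B·DBA·B·DBA·DBA
    A ↦ B
    B ↦ DBA
    C ↦ CD
    D ↦ B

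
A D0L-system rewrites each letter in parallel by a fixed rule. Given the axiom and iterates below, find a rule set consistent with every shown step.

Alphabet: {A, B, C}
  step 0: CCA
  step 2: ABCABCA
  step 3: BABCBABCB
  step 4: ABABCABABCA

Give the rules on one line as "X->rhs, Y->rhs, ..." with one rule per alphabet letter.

  step 3 ⇒ step 4: BABCBABCB ⇒ A·B·A·BC·A·B·A·BC·A
    A ↦ B
    B ↦ A
    C ↦ BC

A->B, B->A, C->BC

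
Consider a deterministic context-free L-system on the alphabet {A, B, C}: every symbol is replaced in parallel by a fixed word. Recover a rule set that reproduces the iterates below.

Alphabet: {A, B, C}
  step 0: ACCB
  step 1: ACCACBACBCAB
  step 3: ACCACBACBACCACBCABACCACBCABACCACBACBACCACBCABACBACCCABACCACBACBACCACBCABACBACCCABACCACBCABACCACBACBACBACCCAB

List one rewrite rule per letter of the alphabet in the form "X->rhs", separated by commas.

  step 0 ⇒ step 1: ACCB ⇒ ACC·ACB·ACB·CAB
    A ↦ ACC
    B ↦ CAB
    C ↦ ACB

A->ACC, B->CAB, C->ACB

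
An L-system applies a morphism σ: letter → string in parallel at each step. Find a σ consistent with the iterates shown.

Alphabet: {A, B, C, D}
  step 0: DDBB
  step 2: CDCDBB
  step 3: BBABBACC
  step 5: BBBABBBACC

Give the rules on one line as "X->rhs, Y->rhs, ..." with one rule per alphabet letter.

A->D, B->C, C->B, D->BA

  step 2 ⇒ step 3: CDCDBB ⇒ B·BA·B·BA·C·C
    B ↦ C
    C ↦ B
    D ↦ BA
    A ↦ D  (constrained at step 3)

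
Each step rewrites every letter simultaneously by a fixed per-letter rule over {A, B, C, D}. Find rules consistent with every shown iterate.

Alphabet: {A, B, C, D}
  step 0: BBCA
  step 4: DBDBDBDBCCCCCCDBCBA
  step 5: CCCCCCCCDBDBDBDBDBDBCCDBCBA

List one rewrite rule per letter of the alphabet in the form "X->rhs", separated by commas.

  step 4 ⇒ step 5: DBDBDBDBCCCCCCDBCBA ⇒ C·C·C·C·C·C·C·C·DB·DB·DB·DB·DB·DB·C·C·DB·C·BA
    A ↦ BA
    B ↦ C
    C ↦ DB
    D ↦ C

A->BA, B->C, C->DB, D->C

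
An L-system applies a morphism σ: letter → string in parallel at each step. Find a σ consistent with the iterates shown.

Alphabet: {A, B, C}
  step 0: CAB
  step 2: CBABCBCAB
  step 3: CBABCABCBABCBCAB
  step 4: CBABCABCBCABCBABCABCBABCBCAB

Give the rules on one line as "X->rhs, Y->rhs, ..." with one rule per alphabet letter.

  step 3 ⇒ step 4: CBABCABCBABCBCAB ⇒ CB·AB·C·AB·CB·C·AB·CB·AB·C·AB·CB·AB·CB·C·AB
    A ↦ C
    B ↦ AB
    C ↦ CB

A->C, B->AB, C->CB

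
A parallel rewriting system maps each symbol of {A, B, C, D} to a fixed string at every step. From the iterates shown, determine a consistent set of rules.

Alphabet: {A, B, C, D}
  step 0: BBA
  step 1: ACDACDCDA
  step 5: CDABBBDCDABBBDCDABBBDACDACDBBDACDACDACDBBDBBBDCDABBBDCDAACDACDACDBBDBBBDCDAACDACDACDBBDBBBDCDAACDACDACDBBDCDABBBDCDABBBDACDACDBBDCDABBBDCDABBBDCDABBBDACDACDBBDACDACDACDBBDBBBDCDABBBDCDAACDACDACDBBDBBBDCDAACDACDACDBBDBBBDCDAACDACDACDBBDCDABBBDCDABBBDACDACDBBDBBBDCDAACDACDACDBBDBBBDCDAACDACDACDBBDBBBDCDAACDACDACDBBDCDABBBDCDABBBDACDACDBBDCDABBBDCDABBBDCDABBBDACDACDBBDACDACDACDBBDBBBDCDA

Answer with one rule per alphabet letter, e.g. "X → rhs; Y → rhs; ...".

  step 0 ⇒ step 1: BBA ⇒ ACD·ACD·CDA
    A ↦ CDA
    B ↦ ACD
    C ↦ B  (constrained at step 1)
    D ↦ BBD  (constrained at step 1)

A->CDA, B->ACD, C->B, D->BBD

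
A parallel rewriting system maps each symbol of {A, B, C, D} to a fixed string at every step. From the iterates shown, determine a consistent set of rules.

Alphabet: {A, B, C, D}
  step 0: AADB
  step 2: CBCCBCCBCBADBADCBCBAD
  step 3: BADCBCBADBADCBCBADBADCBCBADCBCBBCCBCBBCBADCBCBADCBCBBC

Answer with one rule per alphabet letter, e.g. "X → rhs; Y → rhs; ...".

  step 2 ⇒ step 3: CBCCBCCBCBADBADCBCBAD ⇒ BAD·CBC·BAD·BAD·CBC·BAD·BAD·CBC·BAD·CBC·B·BC·CBC·B·BC·BAD·CBC·BAD·CBC·B·BC
    A ↦ B
    B ↦ CBC
    C ↦ BAD
    D ↦ BC

A->B, B->CBC, C->BAD, D->BC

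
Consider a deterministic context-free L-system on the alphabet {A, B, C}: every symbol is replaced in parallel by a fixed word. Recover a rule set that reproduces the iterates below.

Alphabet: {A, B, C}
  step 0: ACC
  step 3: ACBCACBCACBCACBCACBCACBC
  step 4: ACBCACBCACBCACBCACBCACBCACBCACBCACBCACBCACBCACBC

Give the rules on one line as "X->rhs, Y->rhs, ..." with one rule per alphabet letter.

A->AC, B->AC, C->BC

  step 3 ⇒ step 4: ACBCACBCACBCACBCACBCACBC ⇒ AC·BC·AC·BC·AC·BC·AC·BC·AC·BC·AC·BC·AC·BC·AC·BC·AC·BC·AC·BC·AC·BC·AC·BC
    A ↦ AC
    B ↦ AC
    C ↦ BC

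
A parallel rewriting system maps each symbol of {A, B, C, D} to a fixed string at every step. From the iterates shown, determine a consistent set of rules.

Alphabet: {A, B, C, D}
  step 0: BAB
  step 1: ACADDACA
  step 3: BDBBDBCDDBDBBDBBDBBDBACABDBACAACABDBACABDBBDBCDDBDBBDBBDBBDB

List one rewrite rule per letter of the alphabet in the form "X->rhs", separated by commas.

A->DD, B->ACA, C->CDD, D->BDB

  step 0 ⇒ step 1: BAB ⇒ ACA·DD·ACA
    A ↦ DD
    B ↦ ACA
    C ↦ CDD  (constrained at step 1)
    D ↦ BDB  (constrained at step 1)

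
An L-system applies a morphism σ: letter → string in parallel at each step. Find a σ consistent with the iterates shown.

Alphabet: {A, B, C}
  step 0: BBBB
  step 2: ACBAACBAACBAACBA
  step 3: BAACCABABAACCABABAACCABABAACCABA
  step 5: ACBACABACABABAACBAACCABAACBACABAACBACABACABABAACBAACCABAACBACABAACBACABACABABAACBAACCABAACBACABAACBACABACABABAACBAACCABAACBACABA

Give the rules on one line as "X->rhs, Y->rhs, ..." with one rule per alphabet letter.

  step 2 ⇒ step 3: ACBAACBAACBAACBA ⇒ BA·AC·CA·BA·BA·AC·CA·BA·BA·AC·CA·BA·BA·AC·CA·BA
    A ↦ BA
    B ↦ CA
    C ↦ AC

A->BA, B->CA, C->AC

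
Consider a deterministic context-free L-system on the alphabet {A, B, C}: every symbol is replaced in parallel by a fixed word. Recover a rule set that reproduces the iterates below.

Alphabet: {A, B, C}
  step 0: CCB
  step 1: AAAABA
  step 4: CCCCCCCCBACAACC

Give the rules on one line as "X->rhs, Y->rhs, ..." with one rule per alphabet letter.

A->C, B->BA, C->AA

  step 0 ⇒ step 1: CCB ⇒ AA·AA·BA
    B ↦ BA
    C ↦ AA
    A ↦ C  (constrained at step 1)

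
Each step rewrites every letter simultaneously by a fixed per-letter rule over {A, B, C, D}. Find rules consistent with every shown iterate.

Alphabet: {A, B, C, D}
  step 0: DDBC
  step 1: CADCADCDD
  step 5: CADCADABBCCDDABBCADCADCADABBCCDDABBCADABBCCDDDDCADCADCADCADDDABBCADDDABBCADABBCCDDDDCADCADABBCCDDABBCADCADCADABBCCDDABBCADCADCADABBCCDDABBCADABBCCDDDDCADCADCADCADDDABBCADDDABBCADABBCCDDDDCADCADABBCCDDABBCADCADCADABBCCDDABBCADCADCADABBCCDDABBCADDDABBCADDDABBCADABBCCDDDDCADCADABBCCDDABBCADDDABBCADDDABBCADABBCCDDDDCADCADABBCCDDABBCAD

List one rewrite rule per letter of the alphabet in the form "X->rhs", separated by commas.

A->ABB, B->C, C->DD, D->CAD

  step 0 ⇒ step 1: DDBC ⇒ CAD·CAD·C·DD
    B ↦ C
    C ↦ DD
    D ↦ CAD
    A ↦ ABB  (constrained at step 1)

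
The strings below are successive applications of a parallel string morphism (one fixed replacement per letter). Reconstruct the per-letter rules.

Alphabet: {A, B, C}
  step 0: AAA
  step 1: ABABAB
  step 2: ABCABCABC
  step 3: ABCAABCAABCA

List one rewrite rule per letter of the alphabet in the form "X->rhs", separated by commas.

  step 2 ⇒ step 3: ABCABCABC ⇒ AB·C·A·AB·C·A·AB·C·A
    A ↦ AB
    B ↦ C
    C ↦ A

A->AB, B->C, C->A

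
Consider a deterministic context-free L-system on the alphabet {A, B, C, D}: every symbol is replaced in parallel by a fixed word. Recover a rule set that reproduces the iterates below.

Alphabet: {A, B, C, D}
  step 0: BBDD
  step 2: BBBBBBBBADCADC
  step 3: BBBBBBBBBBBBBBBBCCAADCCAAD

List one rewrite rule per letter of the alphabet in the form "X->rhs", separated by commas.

  step 2 ⇒ step 3: BBBBBBBBADCADC ⇒ BB·BB·BB·BB·BB·BB·BB·BB·C·CA·AD·C·CA·AD
    A ↦ C
    B ↦ BB
    C ↦ AD
    D ↦ CA

A->C, B->BB, C->AD, D->CA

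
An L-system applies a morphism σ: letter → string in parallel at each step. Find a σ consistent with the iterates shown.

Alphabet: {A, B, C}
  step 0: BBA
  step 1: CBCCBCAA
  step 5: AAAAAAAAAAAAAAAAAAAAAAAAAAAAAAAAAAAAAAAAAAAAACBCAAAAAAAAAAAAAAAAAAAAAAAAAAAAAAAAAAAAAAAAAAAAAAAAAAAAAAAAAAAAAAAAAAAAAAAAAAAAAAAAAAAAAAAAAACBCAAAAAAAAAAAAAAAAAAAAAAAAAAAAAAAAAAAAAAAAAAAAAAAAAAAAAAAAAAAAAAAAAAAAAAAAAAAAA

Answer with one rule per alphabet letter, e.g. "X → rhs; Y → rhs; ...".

A->AA, B->CBC, C->AAA

  step 0 ⇒ step 1: BBA ⇒ CBC·CBC·AA
    A ↦ AA
    B ↦ CBC
    C ↦ AAA  (constrained at step 1)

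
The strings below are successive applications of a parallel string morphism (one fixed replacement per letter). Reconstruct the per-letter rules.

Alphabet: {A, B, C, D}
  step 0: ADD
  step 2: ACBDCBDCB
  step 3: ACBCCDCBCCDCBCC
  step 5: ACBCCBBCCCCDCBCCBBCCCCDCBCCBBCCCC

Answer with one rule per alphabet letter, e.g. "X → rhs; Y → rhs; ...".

  step 2 ⇒ step 3: ACBDCBDCB ⇒ AC·B·CC·DC·B·CC·DC·B·CC
    A ↦ AC
    B ↦ CC
    C ↦ B
    D ↦ DC

A->AC, B->CC, C->B, D->DC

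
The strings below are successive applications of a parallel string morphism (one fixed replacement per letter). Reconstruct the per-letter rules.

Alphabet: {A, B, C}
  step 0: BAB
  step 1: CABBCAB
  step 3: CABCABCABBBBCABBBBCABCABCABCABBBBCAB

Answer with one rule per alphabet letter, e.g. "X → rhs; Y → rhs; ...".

A->B, B->CAB, C->BB

  step 0 ⇒ step 1: BAB ⇒ CAB·B·CAB
    A ↦ B
    B ↦ CAB
    C ↦ BB  (constrained at step 1)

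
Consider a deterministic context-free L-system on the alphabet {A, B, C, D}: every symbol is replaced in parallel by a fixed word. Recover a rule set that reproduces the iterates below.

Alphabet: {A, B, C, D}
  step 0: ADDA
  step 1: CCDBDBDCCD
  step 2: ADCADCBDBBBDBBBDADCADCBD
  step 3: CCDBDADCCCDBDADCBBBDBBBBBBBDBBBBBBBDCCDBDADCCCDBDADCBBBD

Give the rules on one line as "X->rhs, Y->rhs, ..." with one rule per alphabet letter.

  step 2 ⇒ step 3: ADCADCBDBBBDBBBDADCADCBD ⇒ CCD·BD·ADC·CCD·BD·ADC·BB·BD·BB·BB·BB·BD·BB·BB·BB·BD·CCD·BD·ADC·CCD·BD·ADC·BB·BD
    A ↦ CCD
    B ↦ BB
    C ↦ ADC
    D ↦ BD

A->CCD, B->BB, C->ADC, D->BD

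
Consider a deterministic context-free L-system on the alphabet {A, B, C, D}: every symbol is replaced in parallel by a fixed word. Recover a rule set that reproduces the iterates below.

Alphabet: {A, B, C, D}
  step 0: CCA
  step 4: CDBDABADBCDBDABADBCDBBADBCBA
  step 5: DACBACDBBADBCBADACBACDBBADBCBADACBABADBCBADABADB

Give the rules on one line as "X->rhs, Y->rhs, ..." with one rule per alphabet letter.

  step 4 ⇒ step 5: CDBDABADBCDBDABADBCDBBADBCBA ⇒ DA·C·BA·C·DB·BA·DB·C·BA·DA·C·BA·C·DB·BA·DB·C·BA·DA·C·BA·BA·DB·C·BA·DA·BA·DB
    A ↦ DB
    B ↦ BA
    C ↦ DA
    D ↦ C

A->DB, B->BA, C->DA, D->C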